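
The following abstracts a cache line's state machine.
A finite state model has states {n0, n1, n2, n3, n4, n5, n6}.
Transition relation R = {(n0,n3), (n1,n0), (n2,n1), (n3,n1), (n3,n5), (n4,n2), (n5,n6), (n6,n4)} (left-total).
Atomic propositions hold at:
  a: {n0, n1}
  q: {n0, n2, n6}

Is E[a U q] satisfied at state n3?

No

E[a U q]: least fixpoint, start Z0 = Sat(q) = {n0, n2, n6}, add states in Sat(a) with some successor in Z. Z1 = {n0, n1, n2, n6}; fixed.
Sat(E[a U q]) = {n0, n1, n2, n6}
n3 ∉ Sat(E[a U q]) = {n0, n1, n2, n6}, so the formula does not hold at n3.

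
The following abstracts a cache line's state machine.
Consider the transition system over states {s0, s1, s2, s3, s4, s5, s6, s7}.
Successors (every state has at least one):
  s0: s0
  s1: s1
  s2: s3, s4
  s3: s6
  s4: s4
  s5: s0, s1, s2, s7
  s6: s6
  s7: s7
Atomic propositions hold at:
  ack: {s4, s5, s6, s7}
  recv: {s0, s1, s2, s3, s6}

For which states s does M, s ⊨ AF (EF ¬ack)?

Sat(¬ack) = {s0, s1, s2, s3}
EF ¬ack: least fixpoint, start Z0 = {s0, s1, s2, s3}, add states with some successor in Z. Z1 = {s0, s1, s2, s3, s5}; fixed.
Sat(EF ¬ack) = {s0, s1, s2, s3, s5}
AF (EF ¬ack): least fixpoint, start Z0 = {s0, s1, s2, s3, s5}, add states with every successor in Z. Already a fixed point.
Sat(AF (EF ¬ack)) = {s0, s1, s2, s3, s5}

{s0, s1, s2, s3, s5}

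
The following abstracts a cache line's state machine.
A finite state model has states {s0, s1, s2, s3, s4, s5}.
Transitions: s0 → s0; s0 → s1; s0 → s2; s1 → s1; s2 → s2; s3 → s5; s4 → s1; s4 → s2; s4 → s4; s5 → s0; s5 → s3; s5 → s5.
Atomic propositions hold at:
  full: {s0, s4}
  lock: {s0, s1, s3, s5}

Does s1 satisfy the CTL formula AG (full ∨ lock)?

Yes

Sat(full ∨ lock) = {s0, s1, s3, s4, s5}
AG (full ∨ lock): greatest fixpoint, start Z0 = {s0, s1, s3, s4, s5}, keep only states in Sat with every successor in Z. Z1 = {s1, s3, s5}; Z2 = {s1, s3}; Z3 = {s1}; fixed.
Sat(AG (full ∨ lock)) = {s1}
s1 ∈ Sat(AG (full ∨ lock)) = {s1}, so the formula holds at s1.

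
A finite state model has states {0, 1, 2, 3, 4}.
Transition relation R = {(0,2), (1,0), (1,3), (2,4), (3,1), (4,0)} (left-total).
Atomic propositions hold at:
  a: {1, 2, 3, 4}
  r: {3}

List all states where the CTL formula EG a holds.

EG a: greatest fixpoint, start Z0 = {1, 2, 3, 4}, keep only states in Sat with some successor in Z. Z1 = {1, 2, 3}; Z2 = {1, 3}; fixed.
Sat(EG a) = {1, 3}

{1, 3}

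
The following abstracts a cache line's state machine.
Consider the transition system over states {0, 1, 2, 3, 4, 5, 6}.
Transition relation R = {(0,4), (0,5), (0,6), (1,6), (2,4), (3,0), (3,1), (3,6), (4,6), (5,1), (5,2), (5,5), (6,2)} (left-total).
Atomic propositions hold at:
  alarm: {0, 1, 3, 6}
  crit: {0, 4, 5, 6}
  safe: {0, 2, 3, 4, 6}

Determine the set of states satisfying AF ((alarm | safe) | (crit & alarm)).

Sat(alarm | safe) = {0, 1, 2, 3, 4, 6}
Sat(crit & alarm) = {0, 6}
Sat((alarm | safe) | (crit & alarm)) = {0, 1, 2, 3, 4, 6}
AF ((alarm | safe) | (crit & alarm)): least fixpoint, start Z0 = {0, 1, 2, 3, 4, 6}, add states with every successor in Z. Already a fixed point.
Sat(AF ((alarm | safe) | (crit & alarm))) = {0, 1, 2, 3, 4, 6}

{0, 1, 2, 3, 4, 6}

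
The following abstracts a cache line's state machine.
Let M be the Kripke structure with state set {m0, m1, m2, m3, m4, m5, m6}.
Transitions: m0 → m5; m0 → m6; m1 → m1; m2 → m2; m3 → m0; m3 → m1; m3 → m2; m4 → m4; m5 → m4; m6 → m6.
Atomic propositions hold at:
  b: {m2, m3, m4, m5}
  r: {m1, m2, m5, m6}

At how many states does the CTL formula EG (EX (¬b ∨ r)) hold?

5

Sat(¬b) = {m0, m1, m6}
Sat(¬b ∨ r) = {m0, m1, m2, m5, m6}
Sat(EX (¬b ∨ r)) = {s : some successor in {m0, m1, m2, m5, m6}} = {m0, m1, m2, m3, m6}
EG (EX (¬b ∨ r)): greatest fixpoint, start Z0 = {m0, m1, m2, m3, m6}, keep only states in Sat with some successor in Z. Already a fixed point.
Sat(EG (EX (¬b ∨ r))) = {m0, m1, m2, m3, m6}
|Sat(EG (EX (¬b ∨ r)))| = |{m0, m1, m2, m3, m6}| = 5.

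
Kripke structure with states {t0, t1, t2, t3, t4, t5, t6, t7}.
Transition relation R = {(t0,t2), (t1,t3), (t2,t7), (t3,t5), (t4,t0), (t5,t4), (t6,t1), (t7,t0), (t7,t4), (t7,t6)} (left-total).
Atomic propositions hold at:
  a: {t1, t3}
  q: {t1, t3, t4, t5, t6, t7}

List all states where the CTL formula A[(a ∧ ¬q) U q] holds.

Sat(¬q) = {t0, t2}
Sat(a ∧ ¬q) = ∅
A[(a ∧ ¬q) U q]: least fixpoint, start Z0 = Sat(q) = {t1, t3, t4, t5, t6, t7}, add states in Sat(a ∧ ¬q) with every successor in Z. Already a fixed point.
Sat(A[(a ∧ ¬q) U q]) = {t1, t3, t4, t5, t6, t7}

{t1, t3, t4, t5, t6, t7}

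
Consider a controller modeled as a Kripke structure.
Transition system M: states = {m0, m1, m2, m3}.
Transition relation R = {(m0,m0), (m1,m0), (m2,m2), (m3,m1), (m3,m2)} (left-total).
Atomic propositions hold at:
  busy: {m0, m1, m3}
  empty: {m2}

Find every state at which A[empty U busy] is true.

A[empty U busy]: least fixpoint, start Z0 = Sat(busy) = {m0, m1, m3}, add states in Sat(empty) with every successor in Z. Already a fixed point.
Sat(A[empty U busy]) = {m0, m1, m3}

{m0, m1, m3}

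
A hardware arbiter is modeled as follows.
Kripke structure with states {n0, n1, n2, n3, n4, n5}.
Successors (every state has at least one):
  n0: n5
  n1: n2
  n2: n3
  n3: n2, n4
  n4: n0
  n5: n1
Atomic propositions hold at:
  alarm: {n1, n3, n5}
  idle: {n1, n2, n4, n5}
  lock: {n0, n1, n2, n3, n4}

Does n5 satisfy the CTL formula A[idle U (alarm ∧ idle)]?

Yes

Sat(alarm ∧ idle) = {n1, n5}
A[idle U (alarm ∧ idle)]: least fixpoint, start Z0 = Sat((alarm ∧ idle)) = {n1, n5}, add states in Sat(idle) with every successor in Z. Already a fixed point.
Sat(A[idle U (alarm ∧ idle)]) = {n1, n5}
n5 ∈ Sat(A[idle U (alarm ∧ idle)]) = {n1, n5}, so the formula holds at n5.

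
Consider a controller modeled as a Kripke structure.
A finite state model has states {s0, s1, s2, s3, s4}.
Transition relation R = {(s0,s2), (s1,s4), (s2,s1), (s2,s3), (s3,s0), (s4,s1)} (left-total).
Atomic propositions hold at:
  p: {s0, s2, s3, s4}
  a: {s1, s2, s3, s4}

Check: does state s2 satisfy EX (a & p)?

Yes

Sat(a & p) = {s2, s3, s4}
Sat(EX (a & p)) = {s : some successor in {s2, s3, s4}} = {s0, s1, s2}
s2 ∈ Sat(EX (a & p)) = {s0, s1, s2}, so the formula holds at s2.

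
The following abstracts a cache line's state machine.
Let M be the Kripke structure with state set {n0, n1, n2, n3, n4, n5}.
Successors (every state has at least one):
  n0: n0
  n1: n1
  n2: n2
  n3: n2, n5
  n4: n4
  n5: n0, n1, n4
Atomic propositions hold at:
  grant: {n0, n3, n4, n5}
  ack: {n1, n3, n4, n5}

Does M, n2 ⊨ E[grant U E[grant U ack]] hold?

No

E[grant U ack]: least fixpoint, start Z0 = Sat(ack) = {n1, n3, n4, n5}, add states in Sat(grant) with some successor in Z. Already a fixed point.
Sat(E[grant U ack]) = {n1, n3, n4, n5}
E[grant U E[grant U ack]]: least fixpoint, start Z0 = Sat(E[grant U ack]) = {n1, n3, n4, n5}, add states in Sat(grant) with some successor in Z. Already a fixed point.
Sat(E[grant U E[grant U ack]]) = {n1, n3, n4, n5}
n2 ∉ Sat(E[grant U E[grant U ack]]) = {n1, n3, n4, n5}, so the formula does not hold at n2.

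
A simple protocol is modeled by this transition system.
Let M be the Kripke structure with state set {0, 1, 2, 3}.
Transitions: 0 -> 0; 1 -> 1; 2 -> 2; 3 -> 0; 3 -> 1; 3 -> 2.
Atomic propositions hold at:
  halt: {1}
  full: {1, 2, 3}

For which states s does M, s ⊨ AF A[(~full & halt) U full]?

Sat(~full) = {0}
Sat(~full & halt) = ∅
A[(~full & halt) U full]: least fixpoint, start Z0 = Sat(full) = {1, 2, 3}, add states in Sat(~full & halt) with every successor in Z. Already a fixed point.
Sat(A[(~full & halt) U full]) = {1, 2, 3}
AF A[(~full & halt) U full]: least fixpoint, start Z0 = {1, 2, 3}, add states with every successor in Z. Already a fixed point.
Sat(AF A[(~full & halt) U full]) = {1, 2, 3}

{1, 2, 3}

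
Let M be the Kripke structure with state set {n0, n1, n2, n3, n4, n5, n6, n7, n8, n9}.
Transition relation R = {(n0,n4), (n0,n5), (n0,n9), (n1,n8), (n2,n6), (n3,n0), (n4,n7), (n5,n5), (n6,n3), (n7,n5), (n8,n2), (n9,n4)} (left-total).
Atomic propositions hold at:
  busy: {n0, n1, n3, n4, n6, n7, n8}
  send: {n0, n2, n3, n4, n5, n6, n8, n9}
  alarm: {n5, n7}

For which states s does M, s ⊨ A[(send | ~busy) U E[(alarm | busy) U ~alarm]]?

{n0, n1, n2, n3, n4, n6, n8, n9}

Sat(~busy) = {n2, n5, n9}
Sat(send | ~busy) = {n0, n2, n3, n4, n5, n6, n8, n9}
Sat(alarm | busy) = {n0, n1, n3, n4, n5, n6, n7, n8}
Sat(~alarm) = {n0, n1, n2, n3, n4, n6, n8, n9}
E[(alarm | busy) U ~alarm]: least fixpoint, start Z0 = Sat(~alarm) = {n0, n1, n2, n3, n4, n6, n8, n9}, add states in Sat(alarm | busy) with some successor in Z. Already a fixed point.
Sat(E[(alarm | busy) U ~alarm]) = {n0, n1, n2, n3, n4, n6, n8, n9}
A[(send | ~busy) U E[(alarm | busy) U ~alarm]]: least fixpoint, start Z0 = Sat(E[(alarm | busy) U ~alarm]) = {n0, n1, n2, n3, n4, n6, n8, n9}, add states in Sat(send | ~busy) with every successor in Z. Already a fixed point.
Sat(A[(send | ~busy) U E[(alarm | busy) U ~alarm]]) = {n0, n1, n2, n3, n4, n6, n8, n9}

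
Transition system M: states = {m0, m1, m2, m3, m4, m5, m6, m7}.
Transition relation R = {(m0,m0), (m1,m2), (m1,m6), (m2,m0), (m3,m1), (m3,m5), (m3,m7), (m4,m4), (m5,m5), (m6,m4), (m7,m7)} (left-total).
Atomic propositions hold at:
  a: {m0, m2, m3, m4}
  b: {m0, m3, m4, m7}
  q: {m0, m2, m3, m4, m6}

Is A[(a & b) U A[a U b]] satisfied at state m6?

Sat(a & b) = {m0, m3, m4}
A[a U b]: least fixpoint, start Z0 = Sat(b) = {m0, m3, m4, m7}, add states in Sat(a) with every successor in Z. Z1 = {m0, m2, m3, m4, m7}; fixed.
Sat(A[a U b]) = {m0, m2, m3, m4, m7}
A[(a & b) U A[a U b]]: least fixpoint, start Z0 = Sat(A[a U b]) = {m0, m2, m3, m4, m7}, add states in Sat(a & b) with every successor in Z. Already a fixed point.
Sat(A[(a & b) U A[a U b]]) = {m0, m2, m3, m4, m7}
m6 ∉ Sat(A[(a & b) U A[a U b]]) = {m0, m2, m3, m4, m7}, so the formula does not hold at m6.

No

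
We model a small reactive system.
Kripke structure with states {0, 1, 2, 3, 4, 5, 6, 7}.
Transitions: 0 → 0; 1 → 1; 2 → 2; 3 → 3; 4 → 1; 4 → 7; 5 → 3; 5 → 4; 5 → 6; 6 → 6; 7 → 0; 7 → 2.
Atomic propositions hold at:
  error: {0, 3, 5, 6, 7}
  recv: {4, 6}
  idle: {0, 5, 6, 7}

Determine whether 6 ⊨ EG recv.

Yes

EG recv: greatest fixpoint, start Z0 = {4, 6}, keep only states in Sat with some successor in Z. Z1 = {6}; fixed.
Sat(EG recv) = {6}
6 ∈ Sat(EG recv) = {6}, so the formula holds at 6.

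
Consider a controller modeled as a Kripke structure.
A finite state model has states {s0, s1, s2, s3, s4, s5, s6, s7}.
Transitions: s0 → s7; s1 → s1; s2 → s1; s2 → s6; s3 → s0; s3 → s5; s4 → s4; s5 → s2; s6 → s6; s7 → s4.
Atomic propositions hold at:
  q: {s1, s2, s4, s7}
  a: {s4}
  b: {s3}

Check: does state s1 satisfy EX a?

No

Sat(EX a) = {s : some successor in {s4}} = {s4, s7}
s1 ∉ Sat(EX a) = {s4, s7}, so the formula does not hold at s1.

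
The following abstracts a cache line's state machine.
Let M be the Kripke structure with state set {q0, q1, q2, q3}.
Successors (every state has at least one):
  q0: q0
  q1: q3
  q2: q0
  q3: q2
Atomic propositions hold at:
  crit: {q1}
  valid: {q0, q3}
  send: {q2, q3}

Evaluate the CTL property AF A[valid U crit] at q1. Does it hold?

A[valid U crit]: least fixpoint, start Z0 = Sat(crit) = {q1}, add states in Sat(valid) with every successor in Z. Already a fixed point.
Sat(A[valid U crit]) = {q1}
AF A[valid U crit]: least fixpoint, start Z0 = {q1}, add states with every successor in Z. Already a fixed point.
Sat(AF A[valid U crit]) = {q1}
q1 ∈ Sat(AF A[valid U crit]) = {q1}, so the formula holds at q1.

Yes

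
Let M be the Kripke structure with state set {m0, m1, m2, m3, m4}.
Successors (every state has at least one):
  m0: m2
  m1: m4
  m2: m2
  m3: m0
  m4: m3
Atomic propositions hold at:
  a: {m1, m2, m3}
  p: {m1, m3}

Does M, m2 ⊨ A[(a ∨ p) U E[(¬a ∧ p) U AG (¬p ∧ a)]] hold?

Yes

Sat(a ∨ p) = {m1, m2, m3}
Sat(¬a) = {m0, m4}
Sat(¬a ∧ p) = ∅
Sat(¬p) = {m0, m2, m4}
Sat(¬p ∧ a) = {m2}
AG (¬p ∧ a): greatest fixpoint, start Z0 = {m2}, keep only states in Sat with every successor in Z. Already a fixed point.
Sat(AG (¬p ∧ a)) = {m2}
E[(¬a ∧ p) U AG (¬p ∧ a)]: least fixpoint, start Z0 = Sat(AG (¬p ∧ a)) = {m2}, add states in Sat(¬a ∧ p) with some successor in Z. Already a fixed point.
Sat(E[(¬a ∧ p) U AG (¬p ∧ a)]) = {m2}
A[(a ∨ p) U E[(¬a ∧ p) U AG (¬p ∧ a)]]: least fixpoint, start Z0 = Sat(E[(¬a ∧ p) U AG (¬p ∧ a)]) = {m2}, add states in Sat(a ∨ p) with every successor in Z. Already a fixed point.
Sat(A[(a ∨ p) U E[(¬a ∧ p) U AG (¬p ∧ a)]]) = {m2}
m2 ∈ Sat(A[(a ∨ p) U E[(¬a ∧ p) U AG (¬p ∧ a)]]) = {m2}, so the formula holds at m2.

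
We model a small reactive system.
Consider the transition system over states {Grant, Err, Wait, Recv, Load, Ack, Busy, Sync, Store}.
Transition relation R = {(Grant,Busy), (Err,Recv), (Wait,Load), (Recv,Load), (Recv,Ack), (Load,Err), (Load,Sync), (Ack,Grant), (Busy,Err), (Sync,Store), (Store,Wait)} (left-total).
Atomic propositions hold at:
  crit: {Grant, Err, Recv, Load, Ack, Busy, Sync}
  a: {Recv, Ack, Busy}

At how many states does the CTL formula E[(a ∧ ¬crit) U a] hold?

3

Sat(¬crit) = {Wait, Store}
Sat(a ∧ ¬crit) = ∅
E[(a ∧ ¬crit) U a]: least fixpoint, start Z0 = Sat(a) = {Recv, Ack, Busy}, add states in Sat(a ∧ ¬crit) with some successor in Z. Already a fixed point.
Sat(E[(a ∧ ¬crit) U a]) = {Recv, Ack, Busy}
|Sat(E[(a ∧ ¬crit) U a])| = |{Recv, Ack, Busy}| = 3.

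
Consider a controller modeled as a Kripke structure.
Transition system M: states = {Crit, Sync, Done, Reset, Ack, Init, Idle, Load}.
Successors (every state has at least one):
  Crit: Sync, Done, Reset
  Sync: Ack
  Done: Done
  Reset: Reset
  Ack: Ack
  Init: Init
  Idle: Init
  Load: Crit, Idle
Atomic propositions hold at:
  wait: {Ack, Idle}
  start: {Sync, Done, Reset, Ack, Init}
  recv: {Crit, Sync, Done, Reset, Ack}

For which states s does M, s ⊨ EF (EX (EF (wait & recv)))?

Sat(wait & recv) = {Ack}
EF (wait & recv): least fixpoint, start Z0 = {Ack}, add states with some successor in Z. Z1 = {Sync, Ack}; Z2 = {Crit, Sync, Ack}; Z3 = {Crit, Sync, Ack, Load}; fixed.
Sat(EF (wait & recv)) = {Crit, Sync, Ack, Load}
Sat(EX (EF (wait & recv))) = {s : some successor in {Crit, Sync, Ack, Load}} = {Crit, Sync, Ack, Load}
EF (EX (EF (wait & recv))): least fixpoint, start Z0 = {Crit, Sync, Ack, Load}, add states with some successor in Z. Already a fixed point.
Sat(EF (EX (EF (wait & recv)))) = {Crit, Sync, Ack, Load}

{Crit, Sync, Ack, Load}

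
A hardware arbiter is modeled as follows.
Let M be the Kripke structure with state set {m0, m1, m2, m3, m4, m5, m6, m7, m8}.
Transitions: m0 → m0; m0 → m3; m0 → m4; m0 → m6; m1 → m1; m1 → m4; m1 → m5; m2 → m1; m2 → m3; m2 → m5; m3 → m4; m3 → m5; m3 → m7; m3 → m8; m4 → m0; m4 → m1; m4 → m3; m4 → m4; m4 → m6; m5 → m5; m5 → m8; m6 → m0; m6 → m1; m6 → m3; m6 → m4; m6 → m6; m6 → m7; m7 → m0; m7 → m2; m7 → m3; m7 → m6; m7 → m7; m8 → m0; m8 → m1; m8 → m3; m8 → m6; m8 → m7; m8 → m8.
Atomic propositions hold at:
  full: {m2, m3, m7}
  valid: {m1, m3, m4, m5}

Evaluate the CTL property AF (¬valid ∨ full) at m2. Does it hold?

Sat(¬valid) = {m0, m2, m6, m7, m8}
Sat(¬valid ∨ full) = {m0, m2, m3, m6, m7, m8}
AF (¬valid ∨ full): least fixpoint, start Z0 = {m0, m2, m3, m6, m7, m8}, add states with every successor in Z. Already a fixed point.
Sat(AF (¬valid ∨ full)) = {m0, m2, m3, m6, m7, m8}
m2 ∈ Sat(AF (¬valid ∨ full)) = {m0, m2, m3, m6, m7, m8}, so the formula holds at m2.

Yes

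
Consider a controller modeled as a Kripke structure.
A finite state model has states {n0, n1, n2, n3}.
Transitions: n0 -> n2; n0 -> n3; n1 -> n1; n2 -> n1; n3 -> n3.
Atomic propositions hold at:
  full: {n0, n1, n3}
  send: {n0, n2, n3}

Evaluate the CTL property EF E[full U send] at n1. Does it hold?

No

E[full U send]: least fixpoint, start Z0 = Sat(send) = {n0, n2, n3}, add states in Sat(full) with some successor in Z. Already a fixed point.
Sat(E[full U send]) = {n0, n2, n3}
EF E[full U send]: least fixpoint, start Z0 = {n0, n2, n3}, add states with some successor in Z. Already a fixed point.
Sat(EF E[full U send]) = {n0, n2, n3}
n1 ∉ Sat(EF E[full U send]) = {n0, n2, n3}, so the formula does not hold at n1.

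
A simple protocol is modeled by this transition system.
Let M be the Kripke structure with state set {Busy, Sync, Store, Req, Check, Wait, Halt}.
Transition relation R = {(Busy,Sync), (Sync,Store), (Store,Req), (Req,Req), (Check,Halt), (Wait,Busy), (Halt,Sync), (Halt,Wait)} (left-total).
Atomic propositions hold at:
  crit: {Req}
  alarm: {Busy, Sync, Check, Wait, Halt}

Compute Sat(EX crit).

Sat(EX crit) = {s : some successor in {Req}} = {Store, Req}

{Store, Req}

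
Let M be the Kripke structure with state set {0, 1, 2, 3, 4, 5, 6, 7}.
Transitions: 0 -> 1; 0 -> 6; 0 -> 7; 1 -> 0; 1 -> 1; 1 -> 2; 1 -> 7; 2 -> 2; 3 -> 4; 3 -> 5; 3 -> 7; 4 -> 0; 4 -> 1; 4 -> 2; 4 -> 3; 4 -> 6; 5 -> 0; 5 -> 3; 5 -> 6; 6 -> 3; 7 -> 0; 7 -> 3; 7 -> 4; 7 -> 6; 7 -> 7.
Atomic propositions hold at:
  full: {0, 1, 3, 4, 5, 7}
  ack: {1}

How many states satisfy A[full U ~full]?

Sat(~full) = {2, 6}
A[full U ~full]: least fixpoint, start Z0 = Sat(~full) = {2, 6}, add states in Sat(full) with every successor in Z. Already a fixed point.
Sat(A[full U ~full]) = {2, 6}
|Sat(A[full U ~full])| = |{2, 6}| = 2.

2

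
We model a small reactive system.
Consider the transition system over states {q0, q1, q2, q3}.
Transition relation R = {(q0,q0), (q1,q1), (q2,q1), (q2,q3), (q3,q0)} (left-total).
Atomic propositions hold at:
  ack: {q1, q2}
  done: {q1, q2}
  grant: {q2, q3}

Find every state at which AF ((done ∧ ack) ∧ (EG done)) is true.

{q1, q2}

Sat(done ∧ ack) = {q1, q2}
EG done: greatest fixpoint, start Z0 = {q1, q2}, keep only states in Sat with some successor in Z. Already a fixed point.
Sat(EG done) = {q1, q2}
Sat((done ∧ ack) ∧ (EG done)) = {q1, q2}
AF ((done ∧ ack) ∧ (EG done)): least fixpoint, start Z0 = {q1, q2}, add states with every successor in Z. Already a fixed point.
Sat(AF ((done ∧ ack) ∧ (EG done))) = {q1, q2}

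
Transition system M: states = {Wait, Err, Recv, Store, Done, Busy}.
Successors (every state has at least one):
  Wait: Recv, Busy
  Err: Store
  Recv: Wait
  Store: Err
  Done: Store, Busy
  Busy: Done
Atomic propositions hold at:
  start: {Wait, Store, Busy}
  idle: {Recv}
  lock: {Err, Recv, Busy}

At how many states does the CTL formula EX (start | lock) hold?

5

Sat(start | lock) = {Wait, Err, Recv, Store, Busy}
Sat(EX (start | lock)) = {s : some successor in {Wait, Err, Recv, Store, Busy}} = {Wait, Err, Recv, Store, Done}
|Sat(EX (start | lock))| = |{Wait, Err, Recv, Store, Done}| = 5.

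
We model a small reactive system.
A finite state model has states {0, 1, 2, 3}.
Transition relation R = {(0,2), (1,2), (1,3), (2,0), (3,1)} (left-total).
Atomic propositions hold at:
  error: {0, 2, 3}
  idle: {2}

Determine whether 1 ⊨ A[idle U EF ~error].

Sat(~error) = {1}
EF ~error: least fixpoint, start Z0 = {1}, add states with some successor in Z. Z1 = {1, 3}; fixed.
Sat(EF ~error) = {1, 3}
A[idle U EF ~error]: least fixpoint, start Z0 = Sat(EF ~error) = {1, 3}, add states in Sat(idle) with every successor in Z. Already a fixed point.
Sat(A[idle U EF ~error]) = {1, 3}
1 ∈ Sat(A[idle U EF ~error]) = {1, 3}, so the formula holds at 1.

Yes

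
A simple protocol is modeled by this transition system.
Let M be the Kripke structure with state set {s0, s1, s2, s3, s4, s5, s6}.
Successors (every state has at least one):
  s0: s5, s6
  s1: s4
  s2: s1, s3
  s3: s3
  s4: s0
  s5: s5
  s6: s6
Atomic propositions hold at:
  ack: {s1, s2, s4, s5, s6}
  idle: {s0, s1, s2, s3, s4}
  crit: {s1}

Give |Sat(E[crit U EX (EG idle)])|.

EG idle: greatest fixpoint, start Z0 = {s0, s1, s2, s3, s4}, keep only states in Sat with some successor in Z. Z1 = {s1, s2, s3, s4}; Z2 = {s1, s2, s3}; Z3 = {s2, s3}; fixed.
Sat(EG idle) = {s2, s3}
Sat(EX (EG idle)) = {s : some successor in {s2, s3}} = {s2, s3}
E[crit U EX (EG idle)]: least fixpoint, start Z0 = Sat(EX (EG idle)) = {s2, s3}, add states in Sat(crit) with some successor in Z. Already a fixed point.
Sat(E[crit U EX (EG idle)]) = {s2, s3}
|Sat(E[crit U EX (EG idle)])| = |{s2, s3}| = 2.

2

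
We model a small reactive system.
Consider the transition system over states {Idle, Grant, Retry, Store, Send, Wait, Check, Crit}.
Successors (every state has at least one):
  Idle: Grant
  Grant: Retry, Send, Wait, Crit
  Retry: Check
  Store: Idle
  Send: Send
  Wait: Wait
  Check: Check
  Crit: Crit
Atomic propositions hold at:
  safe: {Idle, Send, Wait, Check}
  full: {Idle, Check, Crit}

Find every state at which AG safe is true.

AG safe: greatest fixpoint, start Z0 = {Idle, Send, Wait, Check}, keep only states in Sat with every successor in Z. Z1 = {Send, Wait, Check}; fixed.
Sat(AG safe) = {Send, Wait, Check}

{Send, Wait, Check}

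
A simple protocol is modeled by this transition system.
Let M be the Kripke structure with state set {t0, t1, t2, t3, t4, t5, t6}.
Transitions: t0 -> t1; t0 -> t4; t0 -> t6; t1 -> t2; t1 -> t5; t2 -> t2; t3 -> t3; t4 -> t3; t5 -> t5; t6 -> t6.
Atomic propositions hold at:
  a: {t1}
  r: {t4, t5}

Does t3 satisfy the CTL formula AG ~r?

Sat(~r) = {t0, t1, t2, t3, t6}
AG ~r: greatest fixpoint, start Z0 = {t0, t1, t2, t3, t6}, keep only states in Sat with every successor in Z. Z1 = {t2, t3, t6}; fixed.
Sat(AG ~r) = {t2, t3, t6}
t3 ∈ Sat(AG ~r) = {t2, t3, t6}, so the formula holds at t3.

Yes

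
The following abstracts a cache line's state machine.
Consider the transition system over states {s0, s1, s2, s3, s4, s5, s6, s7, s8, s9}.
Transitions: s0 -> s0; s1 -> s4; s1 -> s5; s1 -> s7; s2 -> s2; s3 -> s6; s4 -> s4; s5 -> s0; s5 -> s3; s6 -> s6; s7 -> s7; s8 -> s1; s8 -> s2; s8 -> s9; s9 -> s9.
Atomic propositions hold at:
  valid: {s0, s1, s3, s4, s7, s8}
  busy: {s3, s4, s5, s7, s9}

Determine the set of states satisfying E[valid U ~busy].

Sat(~busy) = {s0, s1, s2, s6, s8}
E[valid U ~busy]: least fixpoint, start Z0 = Sat(~busy) = {s0, s1, s2, s6, s8}, add states in Sat(valid) with some successor in Z. Z1 = {s0, s1, s2, s3, s6, s8}; fixed.
Sat(E[valid U ~busy]) = {s0, s1, s2, s3, s6, s8}

{s0, s1, s2, s3, s6, s8}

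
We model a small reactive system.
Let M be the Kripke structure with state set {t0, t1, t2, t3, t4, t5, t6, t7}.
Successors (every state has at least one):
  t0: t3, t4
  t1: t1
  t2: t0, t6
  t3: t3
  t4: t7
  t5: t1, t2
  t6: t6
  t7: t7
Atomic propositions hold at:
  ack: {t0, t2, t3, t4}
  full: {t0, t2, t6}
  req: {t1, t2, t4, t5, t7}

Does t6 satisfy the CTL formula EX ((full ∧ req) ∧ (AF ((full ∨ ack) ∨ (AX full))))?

Sat(full ∧ req) = {t2}
Sat(full ∨ ack) = {t0, t2, t3, t4, t6}
Sat(AX full) = {s : every successor in {t0, t2, t6}} = {t2, t6}
Sat((full ∨ ack) ∨ (AX full)) = {t0, t2, t3, t4, t6}
AF ((full ∨ ack) ∨ (AX full)): least fixpoint, start Z0 = {t0, t2, t3, t4, t6}, add states with every successor in Z. Already a fixed point.
Sat(AF ((full ∨ ack) ∨ (AX full))) = {t0, t2, t3, t4, t6}
Sat((full ∧ req) ∧ (AF ((full ∨ ack) ∨ (AX full)))) = {t2}
Sat(EX ((full ∧ req) ∧ (AF ((full ∨ ack) ∨ (AX full))))) = {s : some successor in {t2}} = {t5}
t6 ∉ Sat(EX ((full ∧ req) ∧ (AF ((full ∨ ack) ∨ (AX full))))) = {t5}, so the formula does not hold at t6.

No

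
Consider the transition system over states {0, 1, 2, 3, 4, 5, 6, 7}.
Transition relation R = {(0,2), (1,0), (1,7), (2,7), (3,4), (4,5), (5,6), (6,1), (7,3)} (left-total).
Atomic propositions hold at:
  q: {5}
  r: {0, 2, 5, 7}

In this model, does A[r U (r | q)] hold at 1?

No

Sat(r | q) = {0, 2, 5, 7}
A[r U (r | q)]: least fixpoint, start Z0 = Sat((r | q)) = {0, 2, 5, 7}, add states in Sat(r) with every successor in Z. Already a fixed point.
Sat(A[r U (r | q)]) = {0, 2, 5, 7}
1 ∉ Sat(A[r U (r | q)]) = {0, 2, 5, 7}, so the formula does not hold at 1.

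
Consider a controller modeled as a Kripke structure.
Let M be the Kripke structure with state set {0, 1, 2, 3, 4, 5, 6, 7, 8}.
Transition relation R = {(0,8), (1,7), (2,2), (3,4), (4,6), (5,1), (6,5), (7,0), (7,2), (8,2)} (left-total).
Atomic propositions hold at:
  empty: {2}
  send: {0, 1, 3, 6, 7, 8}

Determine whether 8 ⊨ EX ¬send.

Yes

Sat(¬send) = {2, 4, 5}
Sat(EX ¬send) = {s : some successor in {2, 4, 5}} = {2, 3, 6, 7, 8}
8 ∈ Sat(EX ¬send) = {2, 3, 6, 7, 8}, so the formula holds at 8.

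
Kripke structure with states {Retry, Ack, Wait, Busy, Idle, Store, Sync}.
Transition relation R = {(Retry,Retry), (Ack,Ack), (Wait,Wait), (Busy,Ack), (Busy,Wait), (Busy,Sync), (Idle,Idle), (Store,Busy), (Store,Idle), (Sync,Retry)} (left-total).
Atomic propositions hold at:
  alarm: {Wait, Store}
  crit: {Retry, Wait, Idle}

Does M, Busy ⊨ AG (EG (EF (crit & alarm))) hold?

Sat(crit & alarm) = {Wait}
EF (crit & alarm): least fixpoint, start Z0 = {Wait}, add states with some successor in Z. Z1 = {Wait, Busy}; Z2 = {Wait, Busy, Store}; fixed.
Sat(EF (crit & alarm)) = {Wait, Busy, Store}
EG (EF (crit & alarm)): greatest fixpoint, start Z0 = {Wait, Busy, Store}, keep only states in Sat with some successor in Z. Already a fixed point.
Sat(EG (EF (crit & alarm))) = {Wait, Busy, Store}
AG (EG (EF (crit & alarm))): greatest fixpoint, start Z0 = {Wait, Busy, Store}, keep only states in Sat with every successor in Z. Z1 = {Wait}; fixed.
Sat(AG (EG (EF (crit & alarm)))) = {Wait}
Busy ∉ Sat(AG (EG (EF (crit & alarm)))) = {Wait}, so the formula does not hold at Busy.

No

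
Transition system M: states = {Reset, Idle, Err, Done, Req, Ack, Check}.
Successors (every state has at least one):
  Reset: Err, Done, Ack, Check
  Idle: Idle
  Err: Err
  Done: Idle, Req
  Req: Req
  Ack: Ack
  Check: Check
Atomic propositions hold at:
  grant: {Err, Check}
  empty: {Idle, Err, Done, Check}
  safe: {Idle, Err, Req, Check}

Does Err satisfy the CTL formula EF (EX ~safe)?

No

Sat(~safe) = {Reset, Done, Ack}
Sat(EX ~safe) = {s : some successor in {Reset, Done, Ack}} = {Reset, Ack}
EF (EX ~safe): least fixpoint, start Z0 = {Reset, Ack}, add states with some successor in Z. Already a fixed point.
Sat(EF (EX ~safe)) = {Reset, Ack}
Err ∉ Sat(EF (EX ~safe)) = {Reset, Ack}, so the formula does not hold at Err.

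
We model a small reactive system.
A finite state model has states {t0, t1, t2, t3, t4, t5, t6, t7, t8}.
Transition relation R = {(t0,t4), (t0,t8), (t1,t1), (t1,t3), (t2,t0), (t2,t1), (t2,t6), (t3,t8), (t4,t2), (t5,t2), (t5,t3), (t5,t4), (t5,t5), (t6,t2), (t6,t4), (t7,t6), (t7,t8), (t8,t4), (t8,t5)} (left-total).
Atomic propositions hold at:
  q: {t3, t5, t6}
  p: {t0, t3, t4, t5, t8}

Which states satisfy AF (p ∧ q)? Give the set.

{t3, t5}

Sat(p ∧ q) = {t3, t5}
AF (p ∧ q): least fixpoint, start Z0 = {t3, t5}, add states with every successor in Z. Already a fixed point.
Sat(AF (p ∧ q)) = {t3, t5}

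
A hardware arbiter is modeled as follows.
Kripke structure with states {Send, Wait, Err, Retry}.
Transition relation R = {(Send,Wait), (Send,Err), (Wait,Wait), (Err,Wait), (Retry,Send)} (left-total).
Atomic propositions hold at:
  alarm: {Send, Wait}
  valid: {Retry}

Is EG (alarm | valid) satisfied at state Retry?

Sat(alarm | valid) = {Send, Wait, Retry}
EG (alarm | valid): greatest fixpoint, start Z0 = {Send, Wait, Retry}, keep only states in Sat with some successor in Z. Already a fixed point.
Sat(EG (alarm | valid)) = {Send, Wait, Retry}
Retry ∈ Sat(EG (alarm | valid)) = {Send, Wait, Retry}, so the formula holds at Retry.

Yes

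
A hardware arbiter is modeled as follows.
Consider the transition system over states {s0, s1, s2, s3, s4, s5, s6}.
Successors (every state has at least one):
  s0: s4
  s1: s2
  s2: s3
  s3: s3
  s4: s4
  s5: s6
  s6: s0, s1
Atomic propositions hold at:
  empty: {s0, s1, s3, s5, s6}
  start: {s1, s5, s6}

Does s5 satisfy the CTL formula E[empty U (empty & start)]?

Sat(empty & start) = {s1, s5, s6}
E[empty U (empty & start)]: least fixpoint, start Z0 = Sat((empty & start)) = {s1, s5, s6}, add states in Sat(empty) with some successor in Z. Already a fixed point.
Sat(E[empty U (empty & start)]) = {s1, s5, s6}
s5 ∈ Sat(E[empty U (empty & start)]) = {s1, s5, s6}, so the formula holds at s5.

Yes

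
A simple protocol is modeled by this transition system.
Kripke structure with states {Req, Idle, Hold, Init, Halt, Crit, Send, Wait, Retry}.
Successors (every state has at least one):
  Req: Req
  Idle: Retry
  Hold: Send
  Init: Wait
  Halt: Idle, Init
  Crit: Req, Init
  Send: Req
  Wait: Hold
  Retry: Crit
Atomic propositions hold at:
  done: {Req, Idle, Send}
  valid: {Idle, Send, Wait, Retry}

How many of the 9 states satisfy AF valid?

AF valid: least fixpoint, start Z0 = {Idle, Send, Wait, Retry}, add states with every successor in Z. Z1 = {Idle, Hold, Init, Send, Wait, Retry}; Z2 = {Idle, Hold, Init, Halt, Send, Wait, Retry}; fixed.
Sat(AF valid) = {Idle, Hold, Init, Halt, Send, Wait, Retry}
|Sat(AF valid)| = |{Idle, Hold, Init, Halt, Send, Wait, Retry}| = 7.

7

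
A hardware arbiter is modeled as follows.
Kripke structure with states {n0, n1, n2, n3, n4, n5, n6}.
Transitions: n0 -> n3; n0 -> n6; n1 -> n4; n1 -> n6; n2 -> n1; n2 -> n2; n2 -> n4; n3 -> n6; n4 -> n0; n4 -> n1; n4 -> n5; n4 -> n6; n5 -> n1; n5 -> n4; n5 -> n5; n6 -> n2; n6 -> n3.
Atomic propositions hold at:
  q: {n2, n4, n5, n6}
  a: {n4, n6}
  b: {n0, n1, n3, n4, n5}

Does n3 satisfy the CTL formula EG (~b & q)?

Sat(~b) = {n2, n6}
Sat(~b & q) = {n2, n6}
EG (~b & q): greatest fixpoint, start Z0 = {n2, n6}, keep only states in Sat with some successor in Z. Already a fixed point.
Sat(EG (~b & q)) = {n2, n6}
n3 ∉ Sat(EG (~b & q)) = {n2, n6}, so the formula does not hold at n3.

No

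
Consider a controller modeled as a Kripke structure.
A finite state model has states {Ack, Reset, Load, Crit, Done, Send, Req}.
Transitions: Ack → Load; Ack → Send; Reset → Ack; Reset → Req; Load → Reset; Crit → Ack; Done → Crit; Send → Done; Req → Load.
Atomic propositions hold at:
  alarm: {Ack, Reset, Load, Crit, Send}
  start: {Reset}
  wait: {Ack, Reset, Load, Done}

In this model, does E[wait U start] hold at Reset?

E[wait U start]: least fixpoint, start Z0 = Sat(start) = {Reset}, add states in Sat(wait) with some successor in Z. Z1 = {Reset, Load}; Z2 = {Ack, Reset, Load}; fixed.
Sat(E[wait U start]) = {Ack, Reset, Load}
Reset ∈ Sat(E[wait U start]) = {Ack, Reset, Load}, so the formula holds at Reset.

Yes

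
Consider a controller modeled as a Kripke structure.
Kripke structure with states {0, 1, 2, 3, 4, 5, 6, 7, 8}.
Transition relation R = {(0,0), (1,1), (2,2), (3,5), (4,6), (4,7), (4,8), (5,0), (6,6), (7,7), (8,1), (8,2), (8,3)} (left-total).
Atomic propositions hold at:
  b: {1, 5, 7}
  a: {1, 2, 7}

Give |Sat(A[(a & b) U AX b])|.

3

Sat(a & b) = {1, 7}
Sat(AX b) = {s : every successor in {1, 5, 7}} = {1, 3, 7}
A[(a & b) U AX b]: least fixpoint, start Z0 = Sat(AX b) = {1, 3, 7}, add states in Sat(a & b) with every successor in Z. Already a fixed point.
Sat(A[(a & b) U AX b]) = {1, 3, 7}
|Sat(A[(a & b) U AX b])| = |{1, 3, 7}| = 3.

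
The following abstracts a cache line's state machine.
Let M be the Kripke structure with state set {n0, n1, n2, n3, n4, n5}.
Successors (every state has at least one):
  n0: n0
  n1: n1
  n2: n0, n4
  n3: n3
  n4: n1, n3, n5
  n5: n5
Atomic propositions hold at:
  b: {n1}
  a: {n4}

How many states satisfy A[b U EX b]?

Sat(EX b) = {s : some successor in {n1}} = {n1, n4}
A[b U EX b]: least fixpoint, start Z0 = Sat(EX b) = {n1, n4}, add states in Sat(b) with every successor in Z. Already a fixed point.
Sat(A[b U EX b]) = {n1, n4}
|Sat(A[b U EX b])| = |{n1, n4}| = 2.

2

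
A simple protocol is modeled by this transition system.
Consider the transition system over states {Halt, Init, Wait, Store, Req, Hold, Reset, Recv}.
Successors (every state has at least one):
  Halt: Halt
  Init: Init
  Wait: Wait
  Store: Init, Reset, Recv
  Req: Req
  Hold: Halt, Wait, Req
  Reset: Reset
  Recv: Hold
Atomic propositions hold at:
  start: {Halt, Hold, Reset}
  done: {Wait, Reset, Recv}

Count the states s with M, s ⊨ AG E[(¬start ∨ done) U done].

2

Sat(¬start) = {Init, Wait, Store, Req, Recv}
Sat(¬start ∨ done) = {Init, Wait, Store, Req, Reset, Recv}
E[(¬start ∨ done) U done]: least fixpoint, start Z0 = Sat(done) = {Wait, Reset, Recv}, add states in Sat(¬start ∨ done) with some successor in Z. Z1 = {Wait, Store, Reset, Recv}; fixed.
Sat(E[(¬start ∨ done) U done]) = {Wait, Store, Reset, Recv}
AG E[(¬start ∨ done) U done]: greatest fixpoint, start Z0 = {Wait, Store, Reset, Recv}, keep only states in Sat with every successor in Z. Z1 = {Wait, Reset}; fixed.
Sat(AG E[(¬start ∨ done) U done]) = {Wait, Reset}
|Sat(AG E[(¬start ∨ done) U done])| = |{Wait, Reset}| = 2.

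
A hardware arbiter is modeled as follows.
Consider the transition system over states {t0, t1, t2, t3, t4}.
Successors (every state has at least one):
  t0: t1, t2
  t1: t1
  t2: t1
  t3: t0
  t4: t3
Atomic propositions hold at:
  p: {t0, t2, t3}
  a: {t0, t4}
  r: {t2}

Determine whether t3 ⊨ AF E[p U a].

Yes

E[p U a]: least fixpoint, start Z0 = Sat(a) = {t0, t4}, add states in Sat(p) with some successor in Z. Z1 = {t0, t3, t4}; fixed.
Sat(E[p U a]) = {t0, t3, t4}
AF E[p U a]: least fixpoint, start Z0 = {t0, t3, t4}, add states with every successor in Z. Already a fixed point.
Sat(AF E[p U a]) = {t0, t3, t4}
t3 ∈ Sat(AF E[p U a]) = {t0, t3, t4}, so the formula holds at t3.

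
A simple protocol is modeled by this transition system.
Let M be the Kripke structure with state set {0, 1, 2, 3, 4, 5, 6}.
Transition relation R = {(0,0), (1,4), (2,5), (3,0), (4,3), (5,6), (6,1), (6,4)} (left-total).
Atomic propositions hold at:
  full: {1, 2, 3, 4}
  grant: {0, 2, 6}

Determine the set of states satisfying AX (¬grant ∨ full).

Sat(¬grant) = {1, 3, 4, 5}
Sat(¬grant ∨ full) = {1, 2, 3, 4, 5}
Sat(AX (¬grant ∨ full)) = {s : every successor in {1, 2, 3, 4, 5}} = {1, 2, 4, 6}

{1, 2, 4, 6}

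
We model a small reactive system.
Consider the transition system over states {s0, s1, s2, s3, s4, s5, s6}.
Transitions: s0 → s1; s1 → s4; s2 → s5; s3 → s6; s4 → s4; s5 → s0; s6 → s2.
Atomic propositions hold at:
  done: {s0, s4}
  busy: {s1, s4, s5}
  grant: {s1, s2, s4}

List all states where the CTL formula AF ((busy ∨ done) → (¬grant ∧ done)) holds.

Sat(busy ∨ done) = {s0, s1, s4, s5}
Sat(¬grant) = {s0, s3, s5, s6}
Sat(¬grant ∧ done) = {s0}
Sat((busy ∨ done) → (¬grant ∧ done)) = {s0, s2, s3, s6}
AF ((busy ∨ done) → (¬grant ∧ done)): least fixpoint, start Z0 = {s0, s2, s3, s6}, add states with every successor in Z. Z1 = {s0, s2, s3, s5, s6}; fixed.
Sat(AF ((busy ∨ done) → (¬grant ∧ done))) = {s0, s2, s3, s5, s6}

{s0, s2, s3, s5, s6}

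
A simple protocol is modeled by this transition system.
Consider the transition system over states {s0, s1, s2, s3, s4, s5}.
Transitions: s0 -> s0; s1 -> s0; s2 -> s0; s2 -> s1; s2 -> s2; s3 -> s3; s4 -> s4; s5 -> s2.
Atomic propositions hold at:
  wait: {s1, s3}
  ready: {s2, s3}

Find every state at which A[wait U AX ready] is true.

Sat(AX ready) = {s : every successor in {s2, s3}} = {s3, s5}
A[wait U AX ready]: least fixpoint, start Z0 = Sat(AX ready) = {s3, s5}, add states in Sat(wait) with every successor in Z. Already a fixed point.
Sat(A[wait U AX ready]) = {s3, s5}

{s3, s5}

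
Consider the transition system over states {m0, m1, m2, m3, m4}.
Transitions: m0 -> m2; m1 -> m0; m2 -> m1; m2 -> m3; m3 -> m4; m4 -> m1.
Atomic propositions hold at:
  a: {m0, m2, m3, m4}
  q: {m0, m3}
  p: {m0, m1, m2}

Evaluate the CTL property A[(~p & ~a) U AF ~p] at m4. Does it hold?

Sat(~p) = {m3, m4}
Sat(~a) = {m1}
Sat(~p & ~a) = ∅
AF ~p: least fixpoint, start Z0 = {m3, m4}, add states with every successor in Z. Already a fixed point.
Sat(AF ~p) = {m3, m4}
A[(~p & ~a) U AF ~p]: least fixpoint, start Z0 = Sat(AF ~p) = {m3, m4}, add states in Sat(~p & ~a) with every successor in Z. Already a fixed point.
Sat(A[(~p & ~a) U AF ~p]) = {m3, m4}
m4 ∈ Sat(A[(~p & ~a) U AF ~p]) = {m3, m4}, so the formula holds at m4.

Yes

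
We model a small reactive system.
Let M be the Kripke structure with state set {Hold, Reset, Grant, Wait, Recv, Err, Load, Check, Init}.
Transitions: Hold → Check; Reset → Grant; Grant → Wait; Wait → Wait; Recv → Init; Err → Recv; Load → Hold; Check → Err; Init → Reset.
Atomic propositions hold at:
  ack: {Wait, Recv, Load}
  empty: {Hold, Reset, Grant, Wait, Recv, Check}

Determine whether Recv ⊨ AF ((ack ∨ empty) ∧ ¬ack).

Yes

Sat(ack ∨ empty) = {Hold, Reset, Grant, Wait, Recv, Load, Check}
Sat(¬ack) = {Hold, Reset, Grant, Err, Check, Init}
Sat((ack ∨ empty) ∧ ¬ack) = {Hold, Reset, Grant, Check}
AF ((ack ∨ empty) ∧ ¬ack): least fixpoint, start Z0 = {Hold, Reset, Grant, Check}, add states with every successor in Z. Z1 = {Hold, Reset, Grant, Load, Check, Init}; Z2 = {Hold, Reset, Grant, Recv, Load, Check, Init}; Z3 = {Hold, Reset, Grant, Recv, Err, Load, Check, Init}; fixed.
Sat(AF ((ack ∨ empty) ∧ ¬ack)) = {Hold, Reset, Grant, Recv, Err, Load, Check, Init}
Recv ∈ Sat(AF ((ack ∨ empty) ∧ ¬ack)) = {Hold, Reset, Grant, Recv, Err, Load, Check, Init}, so the formula holds at Recv.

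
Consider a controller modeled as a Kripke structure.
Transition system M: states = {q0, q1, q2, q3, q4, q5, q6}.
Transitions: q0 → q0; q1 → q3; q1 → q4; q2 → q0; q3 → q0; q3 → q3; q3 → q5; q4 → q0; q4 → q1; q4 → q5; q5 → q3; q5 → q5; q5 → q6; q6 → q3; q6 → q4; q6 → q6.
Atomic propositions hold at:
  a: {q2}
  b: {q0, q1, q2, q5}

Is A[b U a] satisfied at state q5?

A[b U a]: least fixpoint, start Z0 = Sat(a) = {q2}, add states in Sat(b) with every successor in Z. Already a fixed point.
Sat(A[b U a]) = {q2}
q5 ∉ Sat(A[b U a]) = {q2}, so the formula does not hold at q5.

No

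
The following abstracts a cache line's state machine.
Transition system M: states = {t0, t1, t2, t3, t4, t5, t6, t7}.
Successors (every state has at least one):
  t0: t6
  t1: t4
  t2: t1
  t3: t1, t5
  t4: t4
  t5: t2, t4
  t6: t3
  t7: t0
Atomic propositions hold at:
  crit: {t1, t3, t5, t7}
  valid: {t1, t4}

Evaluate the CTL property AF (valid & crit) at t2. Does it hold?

Yes

Sat(valid & crit) = {t1}
AF (valid & crit): least fixpoint, start Z0 = {t1}, add states with every successor in Z. Z1 = {t1, t2}; fixed.
Sat(AF (valid & crit)) = {t1, t2}
t2 ∈ Sat(AF (valid & crit)) = {t1, t2}, so the formula holds at t2.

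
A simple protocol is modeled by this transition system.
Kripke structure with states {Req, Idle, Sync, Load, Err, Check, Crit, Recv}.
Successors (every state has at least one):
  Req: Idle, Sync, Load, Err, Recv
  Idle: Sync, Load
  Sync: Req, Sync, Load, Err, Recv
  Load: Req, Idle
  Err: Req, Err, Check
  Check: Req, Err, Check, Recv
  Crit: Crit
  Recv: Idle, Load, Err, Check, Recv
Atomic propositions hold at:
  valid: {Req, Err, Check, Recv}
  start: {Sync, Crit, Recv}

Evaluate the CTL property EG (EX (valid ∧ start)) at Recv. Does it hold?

Sat(valid ∧ start) = {Recv}
Sat(EX (valid ∧ start)) = {s : some successor in {Recv}} = {Req, Sync, Check, Recv}
EG (EX (valid ∧ start)): greatest fixpoint, start Z0 = {Req, Sync, Check, Recv}, keep only states in Sat with some successor in Z. Already a fixed point.
Sat(EG (EX (valid ∧ start))) = {Req, Sync, Check, Recv}
Recv ∈ Sat(EG (EX (valid ∧ start))) = {Req, Sync, Check, Recv}, so the formula holds at Recv.

Yes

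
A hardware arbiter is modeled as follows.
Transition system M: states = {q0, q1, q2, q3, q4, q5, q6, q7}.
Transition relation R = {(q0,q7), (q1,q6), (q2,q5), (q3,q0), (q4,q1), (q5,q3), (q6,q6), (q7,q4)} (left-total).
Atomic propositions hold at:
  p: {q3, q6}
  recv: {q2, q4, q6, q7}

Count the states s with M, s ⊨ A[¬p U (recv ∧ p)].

5

Sat(¬p) = {q0, q1, q2, q4, q5, q7}
Sat(recv ∧ p) = {q6}
A[¬p U (recv ∧ p)]: least fixpoint, start Z0 = Sat((recv ∧ p)) = {q6}, add states in Sat(¬p) with every successor in Z. Z1 = {q1, q6}; Z2 = {q1, q4, q6}; Z3 = {q1, q4, q6, q7}; Z4 = {q0, q1, q4, q6, q7}; fixed.
Sat(A[¬p U (recv ∧ p)]) = {q0, q1, q4, q6, q7}
|Sat(A[¬p U (recv ∧ p)])| = |{q0, q1, q4, q6, q7}| = 5.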